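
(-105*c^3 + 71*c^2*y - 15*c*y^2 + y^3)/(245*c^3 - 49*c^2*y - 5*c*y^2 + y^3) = (-3*c + y)/(7*c + y)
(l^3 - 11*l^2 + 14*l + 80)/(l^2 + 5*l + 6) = (l^2 - 13*l + 40)/(l + 3)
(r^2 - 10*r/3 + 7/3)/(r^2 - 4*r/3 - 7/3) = (r - 1)/(r + 1)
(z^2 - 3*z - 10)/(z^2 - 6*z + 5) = (z + 2)/(z - 1)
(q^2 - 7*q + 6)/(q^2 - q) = (q - 6)/q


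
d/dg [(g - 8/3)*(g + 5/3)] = 2*g - 1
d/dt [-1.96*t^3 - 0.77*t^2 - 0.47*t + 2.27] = -5.88*t^2 - 1.54*t - 0.47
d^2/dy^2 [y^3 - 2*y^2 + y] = 6*y - 4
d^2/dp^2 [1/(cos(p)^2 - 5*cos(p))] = (-(1 - cos(2*p))^2 - 75*cos(p)/4 - 27*cos(2*p)/2 + 15*cos(3*p)/4 + 81/2)/((cos(p) - 5)^3*cos(p)^3)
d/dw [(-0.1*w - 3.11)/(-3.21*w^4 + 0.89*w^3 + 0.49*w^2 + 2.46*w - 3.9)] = (-0.963*w^4 - 39.7544*w^3 + 8.3527*w^2 + 3.0478*w + 8.0406)/(10.3041*w^8 - 5.7138*w^7 - 2.3537*w^6 - 14.921*w^5 + 29.6569*w^4 - 4.5312*w^3 + 2.2296*w^2 - 19.188*w + 15.21)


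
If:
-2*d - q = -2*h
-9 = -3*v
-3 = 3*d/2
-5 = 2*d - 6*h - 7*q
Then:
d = -2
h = -27/20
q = 13/10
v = 3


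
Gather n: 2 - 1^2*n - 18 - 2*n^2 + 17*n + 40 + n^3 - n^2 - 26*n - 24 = n^3 - 3*n^2 - 10*n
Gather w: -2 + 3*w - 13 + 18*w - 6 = 21*w - 21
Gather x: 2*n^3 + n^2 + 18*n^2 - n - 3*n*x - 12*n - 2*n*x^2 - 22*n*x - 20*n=2*n^3 + 19*n^2 - 2*n*x^2 - 25*n*x - 33*n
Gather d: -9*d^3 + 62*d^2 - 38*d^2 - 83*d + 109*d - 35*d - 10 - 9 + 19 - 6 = -9*d^3 + 24*d^2 - 9*d - 6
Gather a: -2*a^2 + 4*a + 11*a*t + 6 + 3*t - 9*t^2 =-2*a^2 + a*(11*t + 4) - 9*t^2 + 3*t + 6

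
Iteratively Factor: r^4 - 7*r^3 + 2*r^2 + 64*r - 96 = (r - 2)*(r^3 - 5*r^2 - 8*r + 48) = (r - 2)*(r + 3)*(r^2 - 8*r + 16) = (r - 4)*(r - 2)*(r + 3)*(r - 4)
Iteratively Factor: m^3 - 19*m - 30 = (m - 5)*(m^2 + 5*m + 6) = (m - 5)*(m + 2)*(m + 3)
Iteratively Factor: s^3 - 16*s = (s + 4)*(s^2 - 4*s) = (s - 4)*(s + 4)*(s)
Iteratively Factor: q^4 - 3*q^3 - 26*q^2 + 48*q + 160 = (q - 5)*(q^3 + 2*q^2 - 16*q - 32) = (q - 5)*(q + 4)*(q^2 - 2*q - 8) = (q - 5)*(q + 2)*(q + 4)*(q - 4)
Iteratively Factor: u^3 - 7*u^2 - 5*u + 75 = (u + 3)*(u^2 - 10*u + 25) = (u - 5)*(u + 3)*(u - 5)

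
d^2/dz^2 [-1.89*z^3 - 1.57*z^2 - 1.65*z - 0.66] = -11.34*z - 3.14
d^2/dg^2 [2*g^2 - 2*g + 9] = 4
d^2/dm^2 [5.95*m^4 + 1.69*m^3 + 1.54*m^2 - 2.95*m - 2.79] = 71.4*m^2 + 10.14*m + 3.08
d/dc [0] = 0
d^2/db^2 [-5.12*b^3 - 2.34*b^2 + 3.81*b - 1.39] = -30.72*b - 4.68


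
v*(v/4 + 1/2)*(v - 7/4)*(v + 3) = v^4/4 + 13*v^3/16 - 11*v^2/16 - 21*v/8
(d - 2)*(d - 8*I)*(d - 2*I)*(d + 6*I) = d^4 - 2*d^3 - 4*I*d^3 + 44*d^2 + 8*I*d^2 - 88*d - 96*I*d + 192*I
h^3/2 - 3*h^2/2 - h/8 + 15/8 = (h/2 + 1/2)*(h - 5/2)*(h - 3/2)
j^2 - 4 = (j - 2)*(j + 2)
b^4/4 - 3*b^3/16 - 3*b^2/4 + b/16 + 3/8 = (b/4 + 1/4)*(b - 2)*(b - 3/4)*(b + 1)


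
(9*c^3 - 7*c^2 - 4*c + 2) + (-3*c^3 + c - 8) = 6*c^3 - 7*c^2 - 3*c - 6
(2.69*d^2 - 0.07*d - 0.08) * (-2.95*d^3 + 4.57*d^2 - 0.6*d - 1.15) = -7.9355*d^5 + 12.4998*d^4 - 1.6979*d^3 - 3.4171*d^2 + 0.1285*d + 0.092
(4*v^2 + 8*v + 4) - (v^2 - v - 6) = 3*v^2 + 9*v + 10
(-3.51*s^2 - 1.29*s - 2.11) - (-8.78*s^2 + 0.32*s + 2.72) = 5.27*s^2 - 1.61*s - 4.83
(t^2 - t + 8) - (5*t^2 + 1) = -4*t^2 - t + 7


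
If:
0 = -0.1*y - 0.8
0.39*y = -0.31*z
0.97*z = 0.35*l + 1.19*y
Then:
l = 55.09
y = -8.00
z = 10.06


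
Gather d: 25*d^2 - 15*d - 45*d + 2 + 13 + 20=25*d^2 - 60*d + 35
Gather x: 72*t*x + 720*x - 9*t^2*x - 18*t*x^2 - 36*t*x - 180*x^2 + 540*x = x^2*(-18*t - 180) + x*(-9*t^2 + 36*t + 1260)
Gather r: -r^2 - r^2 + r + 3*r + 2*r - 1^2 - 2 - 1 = -2*r^2 + 6*r - 4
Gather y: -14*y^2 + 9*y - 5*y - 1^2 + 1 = -14*y^2 + 4*y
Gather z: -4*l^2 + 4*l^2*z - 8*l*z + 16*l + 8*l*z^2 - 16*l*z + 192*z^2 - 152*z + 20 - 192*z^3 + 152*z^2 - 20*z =-4*l^2 + 16*l - 192*z^3 + z^2*(8*l + 344) + z*(4*l^2 - 24*l - 172) + 20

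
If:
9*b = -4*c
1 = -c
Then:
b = 4/9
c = -1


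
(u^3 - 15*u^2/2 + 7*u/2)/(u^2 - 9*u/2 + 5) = u*(2*u^2 - 15*u + 7)/(2*u^2 - 9*u + 10)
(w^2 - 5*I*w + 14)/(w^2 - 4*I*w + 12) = (w - 7*I)/(w - 6*I)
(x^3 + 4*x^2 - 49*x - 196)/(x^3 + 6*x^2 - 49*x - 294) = (x + 4)/(x + 6)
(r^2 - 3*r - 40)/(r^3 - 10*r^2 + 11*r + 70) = (r^2 - 3*r - 40)/(r^3 - 10*r^2 + 11*r + 70)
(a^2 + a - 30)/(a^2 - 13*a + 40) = (a + 6)/(a - 8)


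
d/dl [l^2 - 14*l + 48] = 2*l - 14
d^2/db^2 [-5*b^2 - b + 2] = -10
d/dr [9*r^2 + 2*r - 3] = 18*r + 2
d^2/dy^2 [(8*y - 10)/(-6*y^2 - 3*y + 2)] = 36*(-(4*y - 5)*(4*y + 1)^2 + 2*(4*y - 1)*(6*y^2 + 3*y - 2))/(6*y^2 + 3*y - 2)^3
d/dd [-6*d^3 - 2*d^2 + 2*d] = -18*d^2 - 4*d + 2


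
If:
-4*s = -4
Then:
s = 1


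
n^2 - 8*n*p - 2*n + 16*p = (n - 2)*(n - 8*p)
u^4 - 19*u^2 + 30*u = u*(u - 3)*(u - 2)*(u + 5)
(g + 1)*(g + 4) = g^2 + 5*g + 4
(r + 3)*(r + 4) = r^2 + 7*r + 12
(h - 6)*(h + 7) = h^2 + h - 42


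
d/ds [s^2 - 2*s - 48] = 2*s - 2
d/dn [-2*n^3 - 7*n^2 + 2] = 2*n*(-3*n - 7)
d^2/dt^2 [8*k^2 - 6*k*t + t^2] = 2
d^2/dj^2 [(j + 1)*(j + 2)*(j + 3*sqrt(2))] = 6*j + 6 + 6*sqrt(2)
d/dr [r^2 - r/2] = 2*r - 1/2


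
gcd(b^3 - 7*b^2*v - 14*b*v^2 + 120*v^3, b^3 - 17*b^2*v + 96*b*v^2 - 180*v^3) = b^2 - 11*b*v + 30*v^2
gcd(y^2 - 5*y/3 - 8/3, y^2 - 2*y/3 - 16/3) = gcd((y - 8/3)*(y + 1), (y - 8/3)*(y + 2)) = y - 8/3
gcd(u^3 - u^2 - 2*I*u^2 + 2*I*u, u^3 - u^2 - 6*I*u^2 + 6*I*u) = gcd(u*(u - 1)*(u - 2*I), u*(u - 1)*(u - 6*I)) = u^2 - u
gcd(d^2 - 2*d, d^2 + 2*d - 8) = d - 2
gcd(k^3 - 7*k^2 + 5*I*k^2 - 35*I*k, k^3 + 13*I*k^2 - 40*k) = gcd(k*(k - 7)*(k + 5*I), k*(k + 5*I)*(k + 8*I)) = k^2 + 5*I*k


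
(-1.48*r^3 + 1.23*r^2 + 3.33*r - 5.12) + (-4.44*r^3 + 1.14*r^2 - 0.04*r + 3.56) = -5.92*r^3 + 2.37*r^2 + 3.29*r - 1.56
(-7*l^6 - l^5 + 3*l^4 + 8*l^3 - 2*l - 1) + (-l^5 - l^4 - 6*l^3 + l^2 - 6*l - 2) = -7*l^6 - 2*l^5 + 2*l^4 + 2*l^3 + l^2 - 8*l - 3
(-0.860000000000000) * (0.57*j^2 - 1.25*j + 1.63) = -0.4902*j^2 + 1.075*j - 1.4018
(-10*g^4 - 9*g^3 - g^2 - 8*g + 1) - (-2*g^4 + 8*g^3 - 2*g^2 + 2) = -8*g^4 - 17*g^3 + g^2 - 8*g - 1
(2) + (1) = 3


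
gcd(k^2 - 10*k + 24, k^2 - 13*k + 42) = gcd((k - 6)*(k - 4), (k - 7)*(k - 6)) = k - 6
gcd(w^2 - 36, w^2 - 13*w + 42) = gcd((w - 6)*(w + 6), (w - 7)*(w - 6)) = w - 6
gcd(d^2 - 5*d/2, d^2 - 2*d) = d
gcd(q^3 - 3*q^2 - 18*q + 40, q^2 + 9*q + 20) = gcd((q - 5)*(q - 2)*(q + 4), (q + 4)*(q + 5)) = q + 4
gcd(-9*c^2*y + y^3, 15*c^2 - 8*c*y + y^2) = -3*c + y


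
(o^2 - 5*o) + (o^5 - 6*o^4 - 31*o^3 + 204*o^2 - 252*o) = o^5 - 6*o^4 - 31*o^3 + 205*o^2 - 257*o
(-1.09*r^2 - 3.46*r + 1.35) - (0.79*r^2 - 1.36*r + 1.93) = -1.88*r^2 - 2.1*r - 0.58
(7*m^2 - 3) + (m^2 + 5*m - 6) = 8*m^2 + 5*m - 9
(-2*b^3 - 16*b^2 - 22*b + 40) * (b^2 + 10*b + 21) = -2*b^5 - 36*b^4 - 224*b^3 - 516*b^2 - 62*b + 840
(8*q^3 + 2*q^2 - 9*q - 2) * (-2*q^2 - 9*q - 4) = -16*q^5 - 76*q^4 - 32*q^3 + 77*q^2 + 54*q + 8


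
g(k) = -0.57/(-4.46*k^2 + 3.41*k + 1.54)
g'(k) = -0.57*(8.92*k - 3.41)/(-4.46*k^2 + 3.41*k + 1.54)^2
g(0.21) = -0.28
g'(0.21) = 0.21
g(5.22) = 0.01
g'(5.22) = -0.00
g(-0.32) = 72.12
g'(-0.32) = 57155.82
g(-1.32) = 0.05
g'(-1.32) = 0.08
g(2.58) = 0.03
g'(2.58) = -0.03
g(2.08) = 0.05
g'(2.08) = -0.08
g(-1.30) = 0.05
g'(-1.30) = 0.08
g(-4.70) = 0.01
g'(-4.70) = 0.00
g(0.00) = -0.37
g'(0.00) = 0.82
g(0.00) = -0.37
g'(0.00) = 0.82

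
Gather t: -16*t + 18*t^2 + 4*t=18*t^2 - 12*t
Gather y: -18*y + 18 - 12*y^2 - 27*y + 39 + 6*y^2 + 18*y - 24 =-6*y^2 - 27*y + 33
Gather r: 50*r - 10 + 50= 50*r + 40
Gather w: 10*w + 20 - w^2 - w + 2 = -w^2 + 9*w + 22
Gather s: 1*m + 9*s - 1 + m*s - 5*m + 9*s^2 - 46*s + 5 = -4*m + 9*s^2 + s*(m - 37) + 4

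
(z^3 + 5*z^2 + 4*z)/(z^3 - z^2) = (z^2 + 5*z + 4)/(z*(z - 1))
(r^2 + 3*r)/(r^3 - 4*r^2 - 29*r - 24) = r/(r^2 - 7*r - 8)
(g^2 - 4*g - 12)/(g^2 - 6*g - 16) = (g - 6)/(g - 8)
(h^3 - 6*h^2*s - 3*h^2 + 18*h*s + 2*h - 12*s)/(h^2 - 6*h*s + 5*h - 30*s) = (h^2 - 3*h + 2)/(h + 5)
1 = 1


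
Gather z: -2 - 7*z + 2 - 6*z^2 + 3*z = -6*z^2 - 4*z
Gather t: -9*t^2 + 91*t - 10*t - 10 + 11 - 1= -9*t^2 + 81*t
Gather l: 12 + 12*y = 12*y + 12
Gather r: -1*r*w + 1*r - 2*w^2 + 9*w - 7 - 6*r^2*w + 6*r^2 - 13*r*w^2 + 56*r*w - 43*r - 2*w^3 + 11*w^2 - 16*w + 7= r^2*(6 - 6*w) + r*(-13*w^2 + 55*w - 42) - 2*w^3 + 9*w^2 - 7*w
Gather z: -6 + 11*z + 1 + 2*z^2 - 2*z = 2*z^2 + 9*z - 5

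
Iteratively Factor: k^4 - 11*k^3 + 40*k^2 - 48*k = (k - 4)*(k^3 - 7*k^2 + 12*k) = (k - 4)^2*(k^2 - 3*k) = k*(k - 4)^2*(k - 3)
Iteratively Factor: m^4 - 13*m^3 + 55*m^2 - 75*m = (m)*(m^3 - 13*m^2 + 55*m - 75) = m*(m - 3)*(m^2 - 10*m + 25) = m*(m - 5)*(m - 3)*(m - 5)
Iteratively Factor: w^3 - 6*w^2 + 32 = (w - 4)*(w^2 - 2*w - 8) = (w - 4)*(w + 2)*(w - 4)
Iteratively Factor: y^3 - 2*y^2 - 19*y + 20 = (y + 4)*(y^2 - 6*y + 5) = (y - 5)*(y + 4)*(y - 1)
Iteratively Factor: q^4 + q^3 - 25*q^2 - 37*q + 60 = (q + 4)*(q^3 - 3*q^2 - 13*q + 15) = (q - 5)*(q + 4)*(q^2 + 2*q - 3) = (q - 5)*(q - 1)*(q + 4)*(q + 3)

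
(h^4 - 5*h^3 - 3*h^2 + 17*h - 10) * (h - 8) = h^5 - 13*h^4 + 37*h^3 + 41*h^2 - 146*h + 80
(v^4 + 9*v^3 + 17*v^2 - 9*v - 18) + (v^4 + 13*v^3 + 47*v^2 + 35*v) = 2*v^4 + 22*v^3 + 64*v^2 + 26*v - 18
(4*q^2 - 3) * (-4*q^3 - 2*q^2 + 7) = -16*q^5 - 8*q^4 + 12*q^3 + 34*q^2 - 21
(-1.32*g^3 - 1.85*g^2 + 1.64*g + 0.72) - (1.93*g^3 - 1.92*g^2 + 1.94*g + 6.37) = -3.25*g^3 + 0.0699999999999998*g^2 - 0.3*g - 5.65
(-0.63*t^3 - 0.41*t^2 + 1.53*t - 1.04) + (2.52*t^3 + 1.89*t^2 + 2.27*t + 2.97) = 1.89*t^3 + 1.48*t^2 + 3.8*t + 1.93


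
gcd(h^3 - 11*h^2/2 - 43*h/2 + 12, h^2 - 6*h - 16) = h - 8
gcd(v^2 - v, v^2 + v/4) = v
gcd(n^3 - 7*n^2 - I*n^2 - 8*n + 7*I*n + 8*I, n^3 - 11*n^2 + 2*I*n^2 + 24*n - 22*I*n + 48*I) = n - 8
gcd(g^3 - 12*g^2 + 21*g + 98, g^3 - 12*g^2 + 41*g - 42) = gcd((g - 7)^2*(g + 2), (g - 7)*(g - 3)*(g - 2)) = g - 7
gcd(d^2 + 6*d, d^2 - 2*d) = d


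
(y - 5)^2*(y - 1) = y^3 - 11*y^2 + 35*y - 25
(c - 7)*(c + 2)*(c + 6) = c^3 + c^2 - 44*c - 84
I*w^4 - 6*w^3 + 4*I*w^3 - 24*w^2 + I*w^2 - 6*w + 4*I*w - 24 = (w + 4)*(w + I)*(w + 6*I)*(I*w + 1)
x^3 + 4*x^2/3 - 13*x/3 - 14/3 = (x - 2)*(x + 1)*(x + 7/3)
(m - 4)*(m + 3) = m^2 - m - 12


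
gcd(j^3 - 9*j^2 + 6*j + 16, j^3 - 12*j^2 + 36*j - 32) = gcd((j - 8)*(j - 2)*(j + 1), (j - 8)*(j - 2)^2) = j^2 - 10*j + 16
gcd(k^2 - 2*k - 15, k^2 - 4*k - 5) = k - 5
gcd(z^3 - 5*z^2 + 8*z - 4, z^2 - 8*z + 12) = z - 2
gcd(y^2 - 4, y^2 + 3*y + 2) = y + 2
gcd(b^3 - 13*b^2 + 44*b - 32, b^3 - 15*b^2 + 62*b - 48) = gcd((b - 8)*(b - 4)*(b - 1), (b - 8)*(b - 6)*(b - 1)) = b^2 - 9*b + 8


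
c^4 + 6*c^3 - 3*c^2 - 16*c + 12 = (c - 1)^2*(c + 2)*(c + 6)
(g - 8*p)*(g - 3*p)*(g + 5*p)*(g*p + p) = g^4*p - 6*g^3*p^2 + g^3*p - 31*g^2*p^3 - 6*g^2*p^2 + 120*g*p^4 - 31*g*p^3 + 120*p^4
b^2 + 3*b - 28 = (b - 4)*(b + 7)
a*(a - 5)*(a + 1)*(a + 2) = a^4 - 2*a^3 - 13*a^2 - 10*a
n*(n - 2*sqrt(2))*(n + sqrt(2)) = n^3 - sqrt(2)*n^2 - 4*n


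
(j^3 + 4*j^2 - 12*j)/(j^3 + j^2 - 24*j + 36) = j/(j - 3)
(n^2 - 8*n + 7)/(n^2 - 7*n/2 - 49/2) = 2*(n - 1)/(2*n + 7)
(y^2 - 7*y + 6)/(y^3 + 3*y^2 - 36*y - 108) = (y - 1)/(y^2 + 9*y + 18)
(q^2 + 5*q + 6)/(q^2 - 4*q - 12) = (q + 3)/(q - 6)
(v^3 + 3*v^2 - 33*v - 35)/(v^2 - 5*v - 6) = (v^2 + 2*v - 35)/(v - 6)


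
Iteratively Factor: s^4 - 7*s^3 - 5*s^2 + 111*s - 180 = (s - 3)*(s^3 - 4*s^2 - 17*s + 60) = (s - 3)*(s + 4)*(s^2 - 8*s + 15) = (s - 5)*(s - 3)*(s + 4)*(s - 3)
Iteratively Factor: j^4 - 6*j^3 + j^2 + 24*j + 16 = (j - 4)*(j^3 - 2*j^2 - 7*j - 4) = (j - 4)^2*(j^2 + 2*j + 1) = (j - 4)^2*(j + 1)*(j + 1)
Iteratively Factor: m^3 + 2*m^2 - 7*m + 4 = (m - 1)*(m^2 + 3*m - 4) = (m - 1)^2*(m + 4)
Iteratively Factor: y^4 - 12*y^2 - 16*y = (y)*(y^3 - 12*y - 16) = y*(y - 4)*(y^2 + 4*y + 4) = y*(y - 4)*(y + 2)*(y + 2)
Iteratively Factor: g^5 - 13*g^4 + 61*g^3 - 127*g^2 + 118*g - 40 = (g - 4)*(g^4 - 9*g^3 + 25*g^2 - 27*g + 10) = (g - 5)*(g - 4)*(g^3 - 4*g^2 + 5*g - 2) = (g - 5)*(g - 4)*(g - 2)*(g^2 - 2*g + 1) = (g - 5)*(g - 4)*(g - 2)*(g - 1)*(g - 1)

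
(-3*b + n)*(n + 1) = -3*b*n - 3*b + n^2 + n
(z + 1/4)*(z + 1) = z^2 + 5*z/4 + 1/4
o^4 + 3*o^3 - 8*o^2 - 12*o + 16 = (o - 2)*(o - 1)*(o + 2)*(o + 4)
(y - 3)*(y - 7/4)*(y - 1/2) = y^3 - 21*y^2/4 + 61*y/8 - 21/8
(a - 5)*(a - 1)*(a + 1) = a^3 - 5*a^2 - a + 5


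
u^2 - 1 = (u - 1)*(u + 1)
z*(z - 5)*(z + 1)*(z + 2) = z^4 - 2*z^3 - 13*z^2 - 10*z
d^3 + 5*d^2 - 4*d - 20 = (d - 2)*(d + 2)*(d + 5)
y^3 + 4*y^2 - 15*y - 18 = (y - 3)*(y + 1)*(y + 6)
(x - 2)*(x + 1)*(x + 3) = x^3 + 2*x^2 - 5*x - 6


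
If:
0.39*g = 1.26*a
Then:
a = 0.30952380952381*g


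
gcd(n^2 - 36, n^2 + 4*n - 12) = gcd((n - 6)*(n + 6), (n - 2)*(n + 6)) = n + 6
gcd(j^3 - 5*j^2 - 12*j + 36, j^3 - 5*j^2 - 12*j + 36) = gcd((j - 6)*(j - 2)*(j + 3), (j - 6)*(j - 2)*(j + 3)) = j^3 - 5*j^2 - 12*j + 36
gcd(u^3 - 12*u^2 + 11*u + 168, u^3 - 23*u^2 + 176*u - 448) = u^2 - 15*u + 56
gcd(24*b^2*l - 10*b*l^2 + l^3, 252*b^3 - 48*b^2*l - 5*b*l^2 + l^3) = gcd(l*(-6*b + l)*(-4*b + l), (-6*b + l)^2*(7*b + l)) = 6*b - l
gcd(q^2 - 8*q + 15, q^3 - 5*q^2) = q - 5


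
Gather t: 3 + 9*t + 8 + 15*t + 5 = 24*t + 16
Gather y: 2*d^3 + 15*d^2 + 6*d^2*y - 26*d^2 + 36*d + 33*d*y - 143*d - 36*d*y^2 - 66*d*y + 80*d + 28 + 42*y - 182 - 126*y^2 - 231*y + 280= 2*d^3 - 11*d^2 - 27*d + y^2*(-36*d - 126) + y*(6*d^2 - 33*d - 189) + 126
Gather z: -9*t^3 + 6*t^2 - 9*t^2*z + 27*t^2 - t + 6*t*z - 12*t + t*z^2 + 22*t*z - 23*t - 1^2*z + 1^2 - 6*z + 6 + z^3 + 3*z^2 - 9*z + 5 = -9*t^3 + 33*t^2 - 36*t + z^3 + z^2*(t + 3) + z*(-9*t^2 + 28*t - 16) + 12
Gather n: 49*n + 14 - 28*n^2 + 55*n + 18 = -28*n^2 + 104*n + 32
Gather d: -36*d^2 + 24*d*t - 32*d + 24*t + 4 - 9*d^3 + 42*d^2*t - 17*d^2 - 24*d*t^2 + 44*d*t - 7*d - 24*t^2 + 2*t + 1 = -9*d^3 + d^2*(42*t - 53) + d*(-24*t^2 + 68*t - 39) - 24*t^2 + 26*t + 5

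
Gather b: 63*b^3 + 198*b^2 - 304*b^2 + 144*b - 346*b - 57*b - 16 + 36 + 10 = 63*b^3 - 106*b^2 - 259*b + 30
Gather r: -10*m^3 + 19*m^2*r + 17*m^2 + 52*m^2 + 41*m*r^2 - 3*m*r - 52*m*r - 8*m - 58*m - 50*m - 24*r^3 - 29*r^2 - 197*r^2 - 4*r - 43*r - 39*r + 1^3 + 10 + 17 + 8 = -10*m^3 + 69*m^2 - 116*m - 24*r^3 + r^2*(41*m - 226) + r*(19*m^2 - 55*m - 86) + 36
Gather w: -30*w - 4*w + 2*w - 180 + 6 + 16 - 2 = -32*w - 160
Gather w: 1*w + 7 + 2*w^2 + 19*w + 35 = 2*w^2 + 20*w + 42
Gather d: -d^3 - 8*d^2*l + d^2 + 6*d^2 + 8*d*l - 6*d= -d^3 + d^2*(7 - 8*l) + d*(8*l - 6)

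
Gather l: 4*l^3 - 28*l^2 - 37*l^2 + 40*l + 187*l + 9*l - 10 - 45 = 4*l^3 - 65*l^2 + 236*l - 55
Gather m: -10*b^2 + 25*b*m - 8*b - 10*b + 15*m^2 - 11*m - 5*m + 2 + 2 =-10*b^2 - 18*b + 15*m^2 + m*(25*b - 16) + 4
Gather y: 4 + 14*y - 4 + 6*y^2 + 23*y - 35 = 6*y^2 + 37*y - 35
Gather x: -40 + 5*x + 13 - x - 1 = 4*x - 28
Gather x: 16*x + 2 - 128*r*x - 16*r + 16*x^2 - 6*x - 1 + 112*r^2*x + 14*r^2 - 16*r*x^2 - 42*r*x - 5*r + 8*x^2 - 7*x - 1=14*r^2 - 21*r + x^2*(24 - 16*r) + x*(112*r^2 - 170*r + 3)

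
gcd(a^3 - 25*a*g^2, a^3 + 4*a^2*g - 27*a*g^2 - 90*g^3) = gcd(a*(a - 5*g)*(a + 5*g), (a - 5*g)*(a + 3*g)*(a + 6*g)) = a - 5*g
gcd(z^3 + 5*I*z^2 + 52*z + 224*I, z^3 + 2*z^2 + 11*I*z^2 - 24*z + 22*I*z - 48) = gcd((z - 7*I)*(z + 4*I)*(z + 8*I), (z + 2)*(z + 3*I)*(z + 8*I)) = z + 8*I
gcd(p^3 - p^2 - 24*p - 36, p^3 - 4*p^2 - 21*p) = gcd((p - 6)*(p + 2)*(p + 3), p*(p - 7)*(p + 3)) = p + 3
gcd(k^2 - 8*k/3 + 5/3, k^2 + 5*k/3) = 1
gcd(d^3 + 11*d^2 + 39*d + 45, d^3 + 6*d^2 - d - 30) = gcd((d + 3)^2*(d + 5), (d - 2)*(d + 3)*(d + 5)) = d^2 + 8*d + 15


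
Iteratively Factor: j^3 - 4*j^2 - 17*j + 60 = (j - 5)*(j^2 + j - 12) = (j - 5)*(j + 4)*(j - 3)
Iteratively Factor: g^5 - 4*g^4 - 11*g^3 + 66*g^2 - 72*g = (g + 4)*(g^4 - 8*g^3 + 21*g^2 - 18*g) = (g - 3)*(g + 4)*(g^3 - 5*g^2 + 6*g) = g*(g - 3)*(g + 4)*(g^2 - 5*g + 6) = g*(g - 3)*(g - 2)*(g + 4)*(g - 3)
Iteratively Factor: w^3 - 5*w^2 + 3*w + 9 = (w - 3)*(w^2 - 2*w - 3) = (w - 3)*(w + 1)*(w - 3)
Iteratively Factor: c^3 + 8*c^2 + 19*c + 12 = (c + 4)*(c^2 + 4*c + 3) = (c + 3)*(c + 4)*(c + 1)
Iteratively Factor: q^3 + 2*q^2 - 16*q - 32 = (q - 4)*(q^2 + 6*q + 8) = (q - 4)*(q + 4)*(q + 2)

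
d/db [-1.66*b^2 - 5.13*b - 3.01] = -3.32*b - 5.13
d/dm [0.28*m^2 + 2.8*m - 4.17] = 0.56*m + 2.8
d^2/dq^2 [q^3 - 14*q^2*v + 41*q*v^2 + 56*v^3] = 6*q - 28*v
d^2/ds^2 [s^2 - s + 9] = 2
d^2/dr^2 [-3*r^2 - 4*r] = -6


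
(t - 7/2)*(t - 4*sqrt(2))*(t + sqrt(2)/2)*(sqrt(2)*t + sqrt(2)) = sqrt(2)*t^4 - 7*t^3 - 5*sqrt(2)*t^3/2 - 15*sqrt(2)*t^2/2 + 35*t^2/2 + 10*sqrt(2)*t + 49*t/2 + 14*sqrt(2)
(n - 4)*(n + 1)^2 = n^3 - 2*n^2 - 7*n - 4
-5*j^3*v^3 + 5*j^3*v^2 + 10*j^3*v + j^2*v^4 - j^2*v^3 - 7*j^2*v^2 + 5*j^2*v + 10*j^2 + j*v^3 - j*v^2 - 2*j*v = (-5*j + v)*(v - 2)*(j*v + 1)*(j*v + j)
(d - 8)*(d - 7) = d^2 - 15*d + 56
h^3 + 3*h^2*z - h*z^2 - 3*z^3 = (h - z)*(h + z)*(h + 3*z)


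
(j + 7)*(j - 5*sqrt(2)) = j^2 - 5*sqrt(2)*j + 7*j - 35*sqrt(2)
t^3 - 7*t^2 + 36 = (t - 6)*(t - 3)*(t + 2)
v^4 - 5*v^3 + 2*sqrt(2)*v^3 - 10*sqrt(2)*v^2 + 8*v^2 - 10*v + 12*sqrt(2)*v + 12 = (v - 3)*(v - 2)*(v + sqrt(2))^2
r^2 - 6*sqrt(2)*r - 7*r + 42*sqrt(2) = (r - 7)*(r - 6*sqrt(2))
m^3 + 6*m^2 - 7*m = m*(m - 1)*(m + 7)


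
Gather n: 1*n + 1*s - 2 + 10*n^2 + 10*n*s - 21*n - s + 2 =10*n^2 + n*(10*s - 20)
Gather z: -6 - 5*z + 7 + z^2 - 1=z^2 - 5*z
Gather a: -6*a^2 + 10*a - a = -6*a^2 + 9*a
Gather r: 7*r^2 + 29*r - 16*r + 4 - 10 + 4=7*r^2 + 13*r - 2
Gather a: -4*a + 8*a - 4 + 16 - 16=4*a - 4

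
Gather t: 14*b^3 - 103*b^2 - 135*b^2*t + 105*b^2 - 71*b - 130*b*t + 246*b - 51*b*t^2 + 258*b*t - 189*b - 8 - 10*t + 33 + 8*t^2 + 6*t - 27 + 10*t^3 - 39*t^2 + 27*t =14*b^3 + 2*b^2 - 14*b + 10*t^3 + t^2*(-51*b - 31) + t*(-135*b^2 + 128*b + 23) - 2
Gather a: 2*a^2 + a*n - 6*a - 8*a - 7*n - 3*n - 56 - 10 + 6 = 2*a^2 + a*(n - 14) - 10*n - 60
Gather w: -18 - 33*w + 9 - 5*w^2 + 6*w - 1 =-5*w^2 - 27*w - 10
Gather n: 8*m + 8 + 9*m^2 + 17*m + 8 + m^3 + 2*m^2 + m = m^3 + 11*m^2 + 26*m + 16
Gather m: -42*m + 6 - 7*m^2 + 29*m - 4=-7*m^2 - 13*m + 2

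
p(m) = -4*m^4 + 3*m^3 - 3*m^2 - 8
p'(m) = -16*m^3 + 9*m^2 - 6*m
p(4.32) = -1215.26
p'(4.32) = -1147.90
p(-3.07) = -478.39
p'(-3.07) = 566.20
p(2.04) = -64.29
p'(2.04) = -110.62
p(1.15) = -14.40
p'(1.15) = -19.33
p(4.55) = -1501.89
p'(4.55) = -1348.12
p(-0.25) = -8.25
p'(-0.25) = 2.31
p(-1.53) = -47.69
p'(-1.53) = 87.55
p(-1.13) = -22.68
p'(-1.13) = 41.36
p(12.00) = -78200.00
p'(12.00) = -26424.00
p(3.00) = -278.00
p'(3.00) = -369.00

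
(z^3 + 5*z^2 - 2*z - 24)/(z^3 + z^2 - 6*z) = (z + 4)/z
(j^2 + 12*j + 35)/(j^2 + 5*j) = (j + 7)/j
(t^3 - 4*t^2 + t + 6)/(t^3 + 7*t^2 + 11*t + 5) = (t^2 - 5*t + 6)/(t^2 + 6*t + 5)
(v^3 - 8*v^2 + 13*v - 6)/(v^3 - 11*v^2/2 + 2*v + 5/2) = 2*(v^2 - 7*v + 6)/(2*v^2 - 9*v - 5)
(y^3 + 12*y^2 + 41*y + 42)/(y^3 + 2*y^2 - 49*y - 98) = (y + 3)/(y - 7)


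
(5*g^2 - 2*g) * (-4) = -20*g^2 + 8*g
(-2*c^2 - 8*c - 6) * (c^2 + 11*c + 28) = -2*c^4 - 30*c^3 - 150*c^2 - 290*c - 168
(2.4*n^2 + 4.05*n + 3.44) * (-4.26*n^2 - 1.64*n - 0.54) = -10.224*n^4 - 21.189*n^3 - 22.5924*n^2 - 7.8286*n - 1.8576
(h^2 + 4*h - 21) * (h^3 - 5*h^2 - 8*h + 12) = h^5 - h^4 - 49*h^3 + 85*h^2 + 216*h - 252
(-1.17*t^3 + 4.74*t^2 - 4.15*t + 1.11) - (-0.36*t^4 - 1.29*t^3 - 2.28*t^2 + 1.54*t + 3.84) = 0.36*t^4 + 0.12*t^3 + 7.02*t^2 - 5.69*t - 2.73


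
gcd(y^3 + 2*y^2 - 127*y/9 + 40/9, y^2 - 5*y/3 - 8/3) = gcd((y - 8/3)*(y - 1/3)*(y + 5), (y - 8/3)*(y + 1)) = y - 8/3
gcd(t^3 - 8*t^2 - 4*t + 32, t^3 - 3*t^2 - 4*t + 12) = t^2 - 4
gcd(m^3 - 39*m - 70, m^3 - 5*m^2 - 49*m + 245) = m - 7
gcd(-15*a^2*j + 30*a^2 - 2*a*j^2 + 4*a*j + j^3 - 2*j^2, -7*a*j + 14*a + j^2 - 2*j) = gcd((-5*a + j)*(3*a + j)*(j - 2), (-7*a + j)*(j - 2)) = j - 2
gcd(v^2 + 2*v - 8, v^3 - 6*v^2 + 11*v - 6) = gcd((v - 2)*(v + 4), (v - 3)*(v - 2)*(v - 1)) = v - 2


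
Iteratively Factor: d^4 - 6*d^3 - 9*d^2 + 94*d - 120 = (d + 4)*(d^3 - 10*d^2 + 31*d - 30) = (d - 5)*(d + 4)*(d^2 - 5*d + 6) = (d - 5)*(d - 3)*(d + 4)*(d - 2)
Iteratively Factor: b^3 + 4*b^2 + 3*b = (b + 1)*(b^2 + 3*b) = (b + 1)*(b + 3)*(b)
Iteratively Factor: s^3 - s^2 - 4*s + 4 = (s - 2)*(s^2 + s - 2) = (s - 2)*(s + 2)*(s - 1)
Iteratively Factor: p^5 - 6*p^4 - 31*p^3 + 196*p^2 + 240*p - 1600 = (p + 4)*(p^4 - 10*p^3 + 9*p^2 + 160*p - 400) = (p + 4)^2*(p^3 - 14*p^2 + 65*p - 100) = (p - 5)*(p + 4)^2*(p^2 - 9*p + 20) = (p - 5)^2*(p + 4)^2*(p - 4)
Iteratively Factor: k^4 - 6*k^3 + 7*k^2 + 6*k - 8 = (k - 2)*(k^3 - 4*k^2 - k + 4) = (k - 2)*(k + 1)*(k^2 - 5*k + 4) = (k - 2)*(k - 1)*(k + 1)*(k - 4)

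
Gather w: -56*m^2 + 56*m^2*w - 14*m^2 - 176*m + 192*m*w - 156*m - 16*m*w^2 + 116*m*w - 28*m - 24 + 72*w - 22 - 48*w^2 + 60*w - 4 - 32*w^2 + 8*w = -70*m^2 - 360*m + w^2*(-16*m - 80) + w*(56*m^2 + 308*m + 140) - 50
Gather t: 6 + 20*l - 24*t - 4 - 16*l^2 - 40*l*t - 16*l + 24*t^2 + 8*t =-16*l^2 + 4*l + 24*t^2 + t*(-40*l - 16) + 2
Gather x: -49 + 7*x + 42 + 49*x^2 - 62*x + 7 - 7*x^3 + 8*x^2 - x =-7*x^3 + 57*x^2 - 56*x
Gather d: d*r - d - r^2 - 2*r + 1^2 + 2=d*(r - 1) - r^2 - 2*r + 3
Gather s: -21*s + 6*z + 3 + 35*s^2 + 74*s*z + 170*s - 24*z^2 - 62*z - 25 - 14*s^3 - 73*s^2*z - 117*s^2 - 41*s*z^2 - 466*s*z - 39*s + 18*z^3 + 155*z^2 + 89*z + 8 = -14*s^3 + s^2*(-73*z - 82) + s*(-41*z^2 - 392*z + 110) + 18*z^3 + 131*z^2 + 33*z - 14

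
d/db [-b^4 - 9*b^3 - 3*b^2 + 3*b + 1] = -4*b^3 - 27*b^2 - 6*b + 3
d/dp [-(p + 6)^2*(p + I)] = (p + 6)*(-3*p - 6 - 2*I)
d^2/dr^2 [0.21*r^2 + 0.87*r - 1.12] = 0.420000000000000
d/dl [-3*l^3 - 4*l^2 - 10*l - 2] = -9*l^2 - 8*l - 10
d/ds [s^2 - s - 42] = 2*s - 1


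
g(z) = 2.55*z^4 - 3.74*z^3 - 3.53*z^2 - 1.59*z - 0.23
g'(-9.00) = -8282.67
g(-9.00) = 19185.16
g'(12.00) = 15923.61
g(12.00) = 45886.45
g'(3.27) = 212.00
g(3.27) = 117.61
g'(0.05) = -1.97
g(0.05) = -0.32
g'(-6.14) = -2742.28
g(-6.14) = 4366.38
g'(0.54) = -7.07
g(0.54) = -2.49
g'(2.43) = 61.36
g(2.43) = 10.31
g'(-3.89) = -744.32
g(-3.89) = 756.59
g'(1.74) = 5.89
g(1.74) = -10.01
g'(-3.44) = -525.29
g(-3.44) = 472.80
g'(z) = 10.2*z^3 - 11.22*z^2 - 7.06*z - 1.59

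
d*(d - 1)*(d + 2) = d^3 + d^2 - 2*d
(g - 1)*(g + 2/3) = g^2 - g/3 - 2/3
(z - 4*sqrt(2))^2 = z^2 - 8*sqrt(2)*z + 32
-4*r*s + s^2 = s*(-4*r + s)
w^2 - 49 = (w - 7)*(w + 7)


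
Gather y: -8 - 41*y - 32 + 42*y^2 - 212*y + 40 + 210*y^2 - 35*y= 252*y^2 - 288*y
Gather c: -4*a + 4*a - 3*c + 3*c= 0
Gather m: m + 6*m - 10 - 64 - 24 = 7*m - 98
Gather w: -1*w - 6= -w - 6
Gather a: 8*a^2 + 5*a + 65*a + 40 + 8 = 8*a^2 + 70*a + 48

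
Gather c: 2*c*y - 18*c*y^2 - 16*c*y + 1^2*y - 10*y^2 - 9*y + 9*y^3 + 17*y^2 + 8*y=c*(-18*y^2 - 14*y) + 9*y^3 + 7*y^2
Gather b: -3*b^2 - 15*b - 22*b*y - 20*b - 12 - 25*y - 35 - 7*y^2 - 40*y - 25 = -3*b^2 + b*(-22*y - 35) - 7*y^2 - 65*y - 72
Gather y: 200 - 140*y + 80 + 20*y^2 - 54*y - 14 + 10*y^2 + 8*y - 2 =30*y^2 - 186*y + 264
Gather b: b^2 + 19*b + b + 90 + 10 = b^2 + 20*b + 100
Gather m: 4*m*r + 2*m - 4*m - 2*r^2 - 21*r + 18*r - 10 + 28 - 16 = m*(4*r - 2) - 2*r^2 - 3*r + 2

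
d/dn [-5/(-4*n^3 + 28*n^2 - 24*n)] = 5*(-3*n^2 + 14*n - 6)/(4*n^2*(n^2 - 7*n + 6)^2)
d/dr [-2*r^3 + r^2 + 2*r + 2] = -6*r^2 + 2*r + 2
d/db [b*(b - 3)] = 2*b - 3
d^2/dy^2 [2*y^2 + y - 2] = 4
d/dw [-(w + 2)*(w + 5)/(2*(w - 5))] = (-w^2 + 10*w + 45)/(2*(w^2 - 10*w + 25))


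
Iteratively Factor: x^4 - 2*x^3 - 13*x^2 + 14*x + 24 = (x + 3)*(x^3 - 5*x^2 + 2*x + 8) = (x - 4)*(x + 3)*(x^2 - x - 2) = (x - 4)*(x - 2)*(x + 3)*(x + 1)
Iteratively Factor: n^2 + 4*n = (n)*(n + 4)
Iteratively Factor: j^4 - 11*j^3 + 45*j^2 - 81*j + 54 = (j - 2)*(j^3 - 9*j^2 + 27*j - 27) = (j - 3)*(j - 2)*(j^2 - 6*j + 9) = (j - 3)^2*(j - 2)*(j - 3)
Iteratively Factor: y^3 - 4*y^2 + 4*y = (y - 2)*(y^2 - 2*y) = y*(y - 2)*(y - 2)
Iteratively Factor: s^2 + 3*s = (s)*(s + 3)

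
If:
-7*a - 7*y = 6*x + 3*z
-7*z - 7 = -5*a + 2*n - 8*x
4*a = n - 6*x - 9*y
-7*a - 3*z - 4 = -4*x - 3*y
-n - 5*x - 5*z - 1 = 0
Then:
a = 82/415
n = 257/83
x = 179/415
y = -13/415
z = -519/415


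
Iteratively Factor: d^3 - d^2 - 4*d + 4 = (d - 1)*(d^2 - 4) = (d - 1)*(d + 2)*(d - 2)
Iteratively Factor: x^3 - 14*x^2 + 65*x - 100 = (x - 4)*(x^2 - 10*x + 25) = (x - 5)*(x - 4)*(x - 5)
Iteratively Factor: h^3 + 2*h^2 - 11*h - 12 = (h + 1)*(h^2 + h - 12) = (h + 1)*(h + 4)*(h - 3)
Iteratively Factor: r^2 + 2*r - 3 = (r - 1)*(r + 3)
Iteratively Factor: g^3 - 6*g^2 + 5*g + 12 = (g + 1)*(g^2 - 7*g + 12) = (g - 3)*(g + 1)*(g - 4)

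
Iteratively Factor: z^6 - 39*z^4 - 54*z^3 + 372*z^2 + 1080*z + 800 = (z - 5)*(z^5 + 5*z^4 - 14*z^3 - 124*z^2 - 248*z - 160) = (z - 5)*(z + 2)*(z^4 + 3*z^3 - 20*z^2 - 84*z - 80) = (z - 5)^2*(z + 2)*(z^3 + 8*z^2 + 20*z + 16) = (z - 5)^2*(z + 2)^2*(z^2 + 6*z + 8) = (z - 5)^2*(z + 2)^2*(z + 4)*(z + 2)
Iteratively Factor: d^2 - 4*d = (d)*(d - 4)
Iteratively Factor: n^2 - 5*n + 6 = (n - 3)*(n - 2)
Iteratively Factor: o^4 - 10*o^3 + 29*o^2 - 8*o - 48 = (o + 1)*(o^3 - 11*o^2 + 40*o - 48) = (o - 4)*(o + 1)*(o^2 - 7*o + 12) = (o - 4)^2*(o + 1)*(o - 3)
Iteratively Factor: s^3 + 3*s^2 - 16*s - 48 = (s + 3)*(s^2 - 16) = (s + 3)*(s + 4)*(s - 4)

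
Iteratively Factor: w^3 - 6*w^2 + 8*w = (w - 2)*(w^2 - 4*w) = (w - 4)*(w - 2)*(w)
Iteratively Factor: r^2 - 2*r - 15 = (r - 5)*(r + 3)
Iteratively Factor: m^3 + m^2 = (m)*(m^2 + m) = m*(m + 1)*(m)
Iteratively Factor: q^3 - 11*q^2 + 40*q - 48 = (q - 4)*(q^2 - 7*q + 12) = (q - 4)*(q - 3)*(q - 4)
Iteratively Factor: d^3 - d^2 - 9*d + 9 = (d + 3)*(d^2 - 4*d + 3) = (d - 3)*(d + 3)*(d - 1)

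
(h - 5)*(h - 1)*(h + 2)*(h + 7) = h^4 + 3*h^3 - 35*h^2 - 39*h + 70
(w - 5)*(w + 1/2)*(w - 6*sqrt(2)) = w^3 - 6*sqrt(2)*w^2 - 9*w^2/2 - 5*w/2 + 27*sqrt(2)*w + 15*sqrt(2)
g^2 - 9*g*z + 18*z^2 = (g - 6*z)*(g - 3*z)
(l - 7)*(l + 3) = l^2 - 4*l - 21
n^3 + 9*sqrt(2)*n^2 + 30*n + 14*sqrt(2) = (n + sqrt(2))^2*(n + 7*sqrt(2))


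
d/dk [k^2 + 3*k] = 2*k + 3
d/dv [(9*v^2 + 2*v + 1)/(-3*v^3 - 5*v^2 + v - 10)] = (27*v^4 + 12*v^3 + 28*v^2 - 170*v - 21)/(9*v^6 + 30*v^5 + 19*v^4 + 50*v^3 + 101*v^2 - 20*v + 100)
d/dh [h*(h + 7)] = 2*h + 7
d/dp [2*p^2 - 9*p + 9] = 4*p - 9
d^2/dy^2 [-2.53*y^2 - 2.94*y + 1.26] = -5.06000000000000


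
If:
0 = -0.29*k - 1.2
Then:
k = -4.14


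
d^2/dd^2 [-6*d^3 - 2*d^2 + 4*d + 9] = -36*d - 4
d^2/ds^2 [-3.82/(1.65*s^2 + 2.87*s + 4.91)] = (20.7999*s^2 + 36.17922*s - 3.82*(3.3*s + 2.87)*(6.6*s + 5.74) + 61.89546)/(1.65*s^2 + 2.87*s + 4.91)^3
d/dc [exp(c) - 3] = exp(c)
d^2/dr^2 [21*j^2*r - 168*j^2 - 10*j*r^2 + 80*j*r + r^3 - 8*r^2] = -20*j + 6*r - 16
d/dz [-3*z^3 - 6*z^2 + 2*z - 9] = -9*z^2 - 12*z + 2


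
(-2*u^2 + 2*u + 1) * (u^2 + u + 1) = -2*u^4 + u^2 + 3*u + 1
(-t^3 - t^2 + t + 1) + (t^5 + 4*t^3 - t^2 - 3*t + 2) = t^5 + 3*t^3 - 2*t^2 - 2*t + 3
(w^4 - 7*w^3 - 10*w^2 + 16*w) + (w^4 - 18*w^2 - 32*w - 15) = 2*w^4 - 7*w^3 - 28*w^2 - 16*w - 15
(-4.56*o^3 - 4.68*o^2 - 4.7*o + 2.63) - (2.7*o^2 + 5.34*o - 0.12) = -4.56*o^3 - 7.38*o^2 - 10.04*o + 2.75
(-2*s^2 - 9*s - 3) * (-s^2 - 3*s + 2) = 2*s^4 + 15*s^3 + 26*s^2 - 9*s - 6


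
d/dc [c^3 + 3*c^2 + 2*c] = 3*c^2 + 6*c + 2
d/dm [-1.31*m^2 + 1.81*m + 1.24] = 1.81 - 2.62*m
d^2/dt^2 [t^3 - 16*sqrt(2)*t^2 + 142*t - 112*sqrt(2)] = 6*t - 32*sqrt(2)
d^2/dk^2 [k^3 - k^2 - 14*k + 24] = 6*k - 2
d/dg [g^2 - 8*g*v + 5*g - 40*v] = 2*g - 8*v + 5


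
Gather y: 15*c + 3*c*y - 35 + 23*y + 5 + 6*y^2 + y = 15*c + 6*y^2 + y*(3*c + 24) - 30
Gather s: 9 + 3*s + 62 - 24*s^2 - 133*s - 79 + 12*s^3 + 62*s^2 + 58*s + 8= 12*s^3 + 38*s^2 - 72*s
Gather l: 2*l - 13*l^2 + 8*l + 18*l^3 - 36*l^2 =18*l^3 - 49*l^2 + 10*l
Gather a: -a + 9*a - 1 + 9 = 8*a + 8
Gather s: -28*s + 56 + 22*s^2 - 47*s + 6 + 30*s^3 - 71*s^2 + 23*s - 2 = 30*s^3 - 49*s^2 - 52*s + 60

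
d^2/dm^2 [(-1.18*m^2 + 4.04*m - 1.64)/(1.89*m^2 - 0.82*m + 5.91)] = (25.20504*m^3 + 43.933428*m^2 - 255.508344*m - 8.84121999999999)/(6.751269*m^6 - 8.787366*m^5 + 67.145841*m^4 - 55.507276*m^3 + 209.963979*m^2 - 85.923126*m + 206.425071)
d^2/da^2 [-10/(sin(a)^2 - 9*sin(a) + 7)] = 10*(4*sin(a)^4 - 27*sin(a)^3 + 47*sin(a)^2 + 117*sin(a) - 148)/(sin(a)^2 - 9*sin(a) + 7)^3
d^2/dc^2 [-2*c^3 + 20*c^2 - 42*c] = 40 - 12*c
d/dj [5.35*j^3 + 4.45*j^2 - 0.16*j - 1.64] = 16.05*j^2 + 8.9*j - 0.16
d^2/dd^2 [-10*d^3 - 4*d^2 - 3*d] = -60*d - 8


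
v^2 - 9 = (v - 3)*(v + 3)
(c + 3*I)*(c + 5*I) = c^2 + 8*I*c - 15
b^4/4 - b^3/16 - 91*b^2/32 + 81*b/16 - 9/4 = (b/4 + 1)*(b - 2)*(b - 3/2)*(b - 3/4)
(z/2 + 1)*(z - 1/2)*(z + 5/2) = z^3/2 + 2*z^2 + 11*z/8 - 5/4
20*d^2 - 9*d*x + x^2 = (-5*d + x)*(-4*d + x)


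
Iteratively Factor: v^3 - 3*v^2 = (v)*(v^2 - 3*v) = v^2*(v - 3)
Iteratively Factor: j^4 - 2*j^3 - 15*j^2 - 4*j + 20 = (j - 1)*(j^3 - j^2 - 16*j - 20) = (j - 5)*(j - 1)*(j^2 + 4*j + 4) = (j - 5)*(j - 1)*(j + 2)*(j + 2)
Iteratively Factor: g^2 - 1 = (g - 1)*(g + 1)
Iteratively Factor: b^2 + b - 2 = (b + 2)*(b - 1)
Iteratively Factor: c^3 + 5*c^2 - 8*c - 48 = (c - 3)*(c^2 + 8*c + 16) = (c - 3)*(c + 4)*(c + 4)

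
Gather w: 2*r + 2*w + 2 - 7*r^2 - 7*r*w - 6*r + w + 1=-7*r^2 - 4*r + w*(3 - 7*r) + 3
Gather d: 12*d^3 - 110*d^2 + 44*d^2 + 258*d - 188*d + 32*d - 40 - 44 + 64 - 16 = 12*d^3 - 66*d^2 + 102*d - 36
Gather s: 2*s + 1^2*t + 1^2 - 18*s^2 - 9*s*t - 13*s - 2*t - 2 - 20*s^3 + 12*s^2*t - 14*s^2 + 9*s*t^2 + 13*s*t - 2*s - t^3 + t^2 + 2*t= -20*s^3 + s^2*(12*t - 32) + s*(9*t^2 + 4*t - 13) - t^3 + t^2 + t - 1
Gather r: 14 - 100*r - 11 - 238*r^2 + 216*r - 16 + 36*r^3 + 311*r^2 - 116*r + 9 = 36*r^3 + 73*r^2 - 4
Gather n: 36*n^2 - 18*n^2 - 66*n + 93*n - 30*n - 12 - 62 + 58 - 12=18*n^2 - 3*n - 28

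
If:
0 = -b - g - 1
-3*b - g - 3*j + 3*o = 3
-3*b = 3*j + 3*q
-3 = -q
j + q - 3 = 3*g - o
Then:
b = 7/5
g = -12/5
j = -22/5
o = -14/5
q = 3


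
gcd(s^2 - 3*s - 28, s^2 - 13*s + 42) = s - 7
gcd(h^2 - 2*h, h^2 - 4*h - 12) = 1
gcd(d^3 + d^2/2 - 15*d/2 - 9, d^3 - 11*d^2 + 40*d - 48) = d - 3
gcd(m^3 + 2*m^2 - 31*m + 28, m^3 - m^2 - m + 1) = m - 1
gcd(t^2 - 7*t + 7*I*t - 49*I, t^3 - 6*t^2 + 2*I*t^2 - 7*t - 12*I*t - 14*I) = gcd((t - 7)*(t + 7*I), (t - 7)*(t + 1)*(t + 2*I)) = t - 7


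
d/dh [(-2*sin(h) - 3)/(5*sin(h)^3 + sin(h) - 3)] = (20*sin(h)^3 + 45*sin(h)^2 + 9)*cos(h)/(5*sin(h)^3 + sin(h) - 3)^2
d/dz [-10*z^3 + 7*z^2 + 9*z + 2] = -30*z^2 + 14*z + 9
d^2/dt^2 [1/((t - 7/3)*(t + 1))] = 6*(9*(t + 1)^2 + 3*(t + 1)*(3*t - 7) + (3*t - 7)^2)/((t + 1)^3*(3*t - 7)^3)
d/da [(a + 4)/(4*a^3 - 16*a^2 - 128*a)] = (4 - a)/(2*a^2*(a^2 - 16*a + 64))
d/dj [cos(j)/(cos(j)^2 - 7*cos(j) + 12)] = (cos(j)^2 - 12)*sin(j)/((cos(j) - 4)^2*(cos(j) - 3)^2)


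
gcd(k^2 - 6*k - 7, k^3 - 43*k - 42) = k^2 - 6*k - 7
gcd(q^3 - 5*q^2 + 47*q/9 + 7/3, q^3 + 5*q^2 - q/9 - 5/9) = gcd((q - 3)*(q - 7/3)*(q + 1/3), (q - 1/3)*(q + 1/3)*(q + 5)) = q + 1/3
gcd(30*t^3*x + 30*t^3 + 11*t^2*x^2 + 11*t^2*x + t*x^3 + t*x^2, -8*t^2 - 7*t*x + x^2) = 1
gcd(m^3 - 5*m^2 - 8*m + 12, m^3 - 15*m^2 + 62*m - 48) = m^2 - 7*m + 6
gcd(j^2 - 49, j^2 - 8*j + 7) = j - 7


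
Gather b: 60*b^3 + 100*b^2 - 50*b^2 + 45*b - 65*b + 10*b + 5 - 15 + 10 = 60*b^3 + 50*b^2 - 10*b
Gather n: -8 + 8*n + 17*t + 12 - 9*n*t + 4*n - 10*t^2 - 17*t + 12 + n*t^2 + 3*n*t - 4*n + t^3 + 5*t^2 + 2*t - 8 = n*(t^2 - 6*t + 8) + t^3 - 5*t^2 + 2*t + 8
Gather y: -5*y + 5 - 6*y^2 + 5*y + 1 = 6 - 6*y^2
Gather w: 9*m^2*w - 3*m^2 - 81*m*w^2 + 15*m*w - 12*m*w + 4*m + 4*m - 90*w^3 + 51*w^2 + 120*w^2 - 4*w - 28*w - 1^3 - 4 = -3*m^2 + 8*m - 90*w^3 + w^2*(171 - 81*m) + w*(9*m^2 + 3*m - 32) - 5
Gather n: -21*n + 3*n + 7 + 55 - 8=54 - 18*n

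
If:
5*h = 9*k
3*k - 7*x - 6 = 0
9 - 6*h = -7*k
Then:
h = 81/19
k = 45/19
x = 3/19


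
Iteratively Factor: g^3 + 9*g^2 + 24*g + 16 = (g + 4)*(g^2 + 5*g + 4) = (g + 1)*(g + 4)*(g + 4)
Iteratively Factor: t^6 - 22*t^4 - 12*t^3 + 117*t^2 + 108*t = (t - 4)*(t^5 + 4*t^4 - 6*t^3 - 36*t^2 - 27*t) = (t - 4)*(t - 3)*(t^4 + 7*t^3 + 15*t^2 + 9*t) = t*(t - 4)*(t - 3)*(t^3 + 7*t^2 + 15*t + 9) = t*(t - 4)*(t - 3)*(t + 1)*(t^2 + 6*t + 9) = t*(t - 4)*(t - 3)*(t + 1)*(t + 3)*(t + 3)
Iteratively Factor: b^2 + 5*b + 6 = (b + 2)*(b + 3)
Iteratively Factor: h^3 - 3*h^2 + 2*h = (h - 1)*(h^2 - 2*h) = (h - 2)*(h - 1)*(h)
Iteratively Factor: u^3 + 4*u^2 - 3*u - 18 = (u - 2)*(u^2 + 6*u + 9) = (u - 2)*(u + 3)*(u + 3)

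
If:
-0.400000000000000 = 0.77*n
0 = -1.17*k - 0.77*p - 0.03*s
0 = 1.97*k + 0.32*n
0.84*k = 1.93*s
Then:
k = 0.08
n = -0.52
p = -0.13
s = 0.04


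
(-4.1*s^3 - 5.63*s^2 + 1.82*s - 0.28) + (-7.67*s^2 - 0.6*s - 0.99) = -4.1*s^3 - 13.3*s^2 + 1.22*s - 1.27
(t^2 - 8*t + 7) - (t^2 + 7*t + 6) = 1 - 15*t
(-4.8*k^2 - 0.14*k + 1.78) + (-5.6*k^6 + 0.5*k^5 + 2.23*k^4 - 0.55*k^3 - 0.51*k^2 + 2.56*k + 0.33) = -5.6*k^6 + 0.5*k^5 + 2.23*k^4 - 0.55*k^3 - 5.31*k^2 + 2.42*k + 2.11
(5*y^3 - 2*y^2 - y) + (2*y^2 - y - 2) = 5*y^3 - 2*y - 2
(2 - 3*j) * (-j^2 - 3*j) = 3*j^3 + 7*j^2 - 6*j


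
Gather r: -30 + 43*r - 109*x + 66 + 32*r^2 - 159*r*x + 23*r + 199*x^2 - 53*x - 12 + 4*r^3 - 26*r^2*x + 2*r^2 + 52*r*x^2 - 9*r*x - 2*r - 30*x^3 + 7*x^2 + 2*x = 4*r^3 + r^2*(34 - 26*x) + r*(52*x^2 - 168*x + 64) - 30*x^3 + 206*x^2 - 160*x + 24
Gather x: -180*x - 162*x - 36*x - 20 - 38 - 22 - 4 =-378*x - 84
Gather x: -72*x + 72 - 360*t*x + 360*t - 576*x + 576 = 360*t + x*(-360*t - 648) + 648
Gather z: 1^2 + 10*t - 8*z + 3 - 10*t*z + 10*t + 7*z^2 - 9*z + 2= 20*t + 7*z^2 + z*(-10*t - 17) + 6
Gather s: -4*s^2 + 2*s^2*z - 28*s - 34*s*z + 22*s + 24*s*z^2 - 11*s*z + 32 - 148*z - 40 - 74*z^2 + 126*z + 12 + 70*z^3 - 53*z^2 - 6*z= s^2*(2*z - 4) + s*(24*z^2 - 45*z - 6) + 70*z^3 - 127*z^2 - 28*z + 4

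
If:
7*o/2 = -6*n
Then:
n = -7*o/12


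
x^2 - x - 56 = (x - 8)*(x + 7)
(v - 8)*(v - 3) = v^2 - 11*v + 24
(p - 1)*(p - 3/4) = p^2 - 7*p/4 + 3/4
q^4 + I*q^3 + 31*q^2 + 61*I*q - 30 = (q - 6*I)*(q + I)^2*(q + 5*I)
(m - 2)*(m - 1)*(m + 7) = m^3 + 4*m^2 - 19*m + 14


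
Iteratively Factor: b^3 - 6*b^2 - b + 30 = (b - 5)*(b^2 - b - 6) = (b - 5)*(b + 2)*(b - 3)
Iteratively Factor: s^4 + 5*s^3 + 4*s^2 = (s + 4)*(s^3 + s^2) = (s + 1)*(s + 4)*(s^2) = s*(s + 1)*(s + 4)*(s)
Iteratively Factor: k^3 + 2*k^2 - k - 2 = (k - 1)*(k^2 + 3*k + 2) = (k - 1)*(k + 1)*(k + 2)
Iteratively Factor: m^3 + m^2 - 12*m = (m)*(m^2 + m - 12) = m*(m + 4)*(m - 3)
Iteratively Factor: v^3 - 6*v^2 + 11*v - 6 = (v - 3)*(v^2 - 3*v + 2) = (v - 3)*(v - 1)*(v - 2)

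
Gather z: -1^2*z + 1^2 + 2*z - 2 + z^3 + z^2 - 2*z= z^3 + z^2 - z - 1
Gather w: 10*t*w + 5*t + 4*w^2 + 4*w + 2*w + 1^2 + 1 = 5*t + 4*w^2 + w*(10*t + 6) + 2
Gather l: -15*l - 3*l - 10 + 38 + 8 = 36 - 18*l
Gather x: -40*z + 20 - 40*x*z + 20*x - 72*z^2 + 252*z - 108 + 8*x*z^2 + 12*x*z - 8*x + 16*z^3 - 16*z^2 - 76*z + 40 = x*(8*z^2 - 28*z + 12) + 16*z^3 - 88*z^2 + 136*z - 48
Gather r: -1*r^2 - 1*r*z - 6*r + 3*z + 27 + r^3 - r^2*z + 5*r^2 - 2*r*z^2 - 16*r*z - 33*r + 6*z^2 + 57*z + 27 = r^3 + r^2*(4 - z) + r*(-2*z^2 - 17*z - 39) + 6*z^2 + 60*z + 54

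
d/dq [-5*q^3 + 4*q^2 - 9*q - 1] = -15*q^2 + 8*q - 9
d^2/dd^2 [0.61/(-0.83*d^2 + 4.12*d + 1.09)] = (-0.840458*d^2 + 4.171912*d + 0.61*(1.66*d - 4.12)*(3.32*d - 8.24) + 1.103734)/(-0.83*d^2 + 4.12*d + 1.09)^3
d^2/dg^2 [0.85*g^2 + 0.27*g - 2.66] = 1.70000000000000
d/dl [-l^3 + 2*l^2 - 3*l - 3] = -3*l^2 + 4*l - 3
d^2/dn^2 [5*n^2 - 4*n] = 10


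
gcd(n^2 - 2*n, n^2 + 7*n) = n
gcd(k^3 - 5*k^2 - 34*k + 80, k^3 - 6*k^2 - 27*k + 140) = k + 5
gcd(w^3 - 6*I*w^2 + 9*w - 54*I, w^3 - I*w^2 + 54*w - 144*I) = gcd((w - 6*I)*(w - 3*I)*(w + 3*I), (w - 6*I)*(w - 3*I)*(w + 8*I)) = w^2 - 9*I*w - 18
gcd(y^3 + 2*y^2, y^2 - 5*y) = y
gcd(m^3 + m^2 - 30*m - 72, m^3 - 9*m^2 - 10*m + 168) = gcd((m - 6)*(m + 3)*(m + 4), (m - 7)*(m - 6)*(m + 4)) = m^2 - 2*m - 24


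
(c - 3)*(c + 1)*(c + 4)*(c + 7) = c^4 + 9*c^3 + 3*c^2 - 89*c - 84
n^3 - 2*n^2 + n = n*(n - 1)^2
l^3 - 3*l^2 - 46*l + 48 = (l - 8)*(l - 1)*(l + 6)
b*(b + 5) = b^2 + 5*b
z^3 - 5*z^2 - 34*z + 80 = (z - 8)*(z - 2)*(z + 5)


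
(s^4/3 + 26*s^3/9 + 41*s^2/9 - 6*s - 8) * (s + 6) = s^5/3 + 44*s^4/9 + 197*s^3/9 + 64*s^2/3 - 44*s - 48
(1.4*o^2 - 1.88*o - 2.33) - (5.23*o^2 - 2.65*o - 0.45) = -3.83*o^2 + 0.77*o - 1.88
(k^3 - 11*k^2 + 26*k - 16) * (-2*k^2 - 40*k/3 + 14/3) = -2*k^5 + 26*k^4/3 + 298*k^3/3 - 366*k^2 + 1004*k/3 - 224/3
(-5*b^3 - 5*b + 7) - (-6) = -5*b^3 - 5*b + 13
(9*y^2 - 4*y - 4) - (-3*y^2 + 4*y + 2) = 12*y^2 - 8*y - 6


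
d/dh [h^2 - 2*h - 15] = 2*h - 2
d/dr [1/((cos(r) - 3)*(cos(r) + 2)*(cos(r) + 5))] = (-3*sin(r)^2 + 8*cos(r) - 8)*sin(r)/((cos(r) - 3)^2*(cos(r) + 2)^2*(cos(r) + 5)^2)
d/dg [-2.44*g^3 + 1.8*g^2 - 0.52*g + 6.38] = -7.32*g^2 + 3.6*g - 0.52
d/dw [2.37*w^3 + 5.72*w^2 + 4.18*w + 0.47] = 7.11*w^2 + 11.44*w + 4.18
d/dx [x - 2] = 1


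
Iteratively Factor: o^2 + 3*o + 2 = (o + 2)*(o + 1)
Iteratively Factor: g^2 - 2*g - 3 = (g - 3)*(g + 1)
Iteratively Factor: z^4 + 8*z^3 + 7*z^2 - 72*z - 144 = (z + 4)*(z^3 + 4*z^2 - 9*z - 36) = (z + 4)^2*(z^2 - 9) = (z + 3)*(z + 4)^2*(z - 3)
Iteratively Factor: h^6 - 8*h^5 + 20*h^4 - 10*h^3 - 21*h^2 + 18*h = (h - 3)*(h^5 - 5*h^4 + 5*h^3 + 5*h^2 - 6*h) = (h - 3)^2*(h^4 - 2*h^3 - h^2 + 2*h) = (h - 3)^2*(h - 1)*(h^3 - h^2 - 2*h) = (h - 3)^2*(h - 1)*(h + 1)*(h^2 - 2*h) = (h - 3)^2*(h - 2)*(h - 1)*(h + 1)*(h)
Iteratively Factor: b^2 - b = (b - 1)*(b)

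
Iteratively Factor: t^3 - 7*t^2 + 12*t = (t - 3)*(t^2 - 4*t) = (t - 4)*(t - 3)*(t)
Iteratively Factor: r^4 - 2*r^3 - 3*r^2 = (r)*(r^3 - 2*r^2 - 3*r) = r^2*(r^2 - 2*r - 3) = r^2*(r + 1)*(r - 3)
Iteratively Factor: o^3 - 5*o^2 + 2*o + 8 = (o - 4)*(o^2 - o - 2) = (o - 4)*(o - 2)*(o + 1)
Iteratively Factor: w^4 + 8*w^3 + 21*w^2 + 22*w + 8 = (w + 2)*(w^3 + 6*w^2 + 9*w + 4) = (w + 1)*(w + 2)*(w^2 + 5*w + 4) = (w + 1)*(w + 2)*(w + 4)*(w + 1)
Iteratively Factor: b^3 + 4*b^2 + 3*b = (b)*(b^2 + 4*b + 3) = b*(b + 3)*(b + 1)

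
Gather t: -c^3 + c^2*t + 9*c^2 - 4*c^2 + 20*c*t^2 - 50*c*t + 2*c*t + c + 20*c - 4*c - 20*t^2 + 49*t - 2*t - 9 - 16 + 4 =-c^3 + 5*c^2 + 17*c + t^2*(20*c - 20) + t*(c^2 - 48*c + 47) - 21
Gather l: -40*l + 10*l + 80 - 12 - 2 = 66 - 30*l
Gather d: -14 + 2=-12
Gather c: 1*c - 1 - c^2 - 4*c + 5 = -c^2 - 3*c + 4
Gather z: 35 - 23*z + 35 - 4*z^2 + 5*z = -4*z^2 - 18*z + 70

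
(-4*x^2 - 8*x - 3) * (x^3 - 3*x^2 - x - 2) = -4*x^5 + 4*x^4 + 25*x^3 + 25*x^2 + 19*x + 6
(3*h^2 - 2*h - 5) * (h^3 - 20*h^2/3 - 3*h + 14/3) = 3*h^5 - 22*h^4 - 2*h^3/3 + 160*h^2/3 + 17*h/3 - 70/3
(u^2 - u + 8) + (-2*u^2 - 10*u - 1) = -u^2 - 11*u + 7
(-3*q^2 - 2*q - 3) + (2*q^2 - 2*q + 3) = -q^2 - 4*q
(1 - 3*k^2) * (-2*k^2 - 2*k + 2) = 6*k^4 + 6*k^3 - 8*k^2 - 2*k + 2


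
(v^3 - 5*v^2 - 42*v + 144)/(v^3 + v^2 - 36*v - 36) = (v^2 - 11*v + 24)/(v^2 - 5*v - 6)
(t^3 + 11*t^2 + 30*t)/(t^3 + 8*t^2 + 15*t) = (t + 6)/(t + 3)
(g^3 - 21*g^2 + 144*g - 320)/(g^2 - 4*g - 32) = (g^2 - 13*g + 40)/(g + 4)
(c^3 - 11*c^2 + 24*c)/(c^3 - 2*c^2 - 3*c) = (c - 8)/(c + 1)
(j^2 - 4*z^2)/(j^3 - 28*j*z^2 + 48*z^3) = (-j - 2*z)/(-j^2 - 2*j*z + 24*z^2)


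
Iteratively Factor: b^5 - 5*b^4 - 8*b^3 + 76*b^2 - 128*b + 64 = (b + 4)*(b^4 - 9*b^3 + 28*b^2 - 36*b + 16) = (b - 1)*(b + 4)*(b^3 - 8*b^2 + 20*b - 16) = (b - 4)*(b - 1)*(b + 4)*(b^2 - 4*b + 4) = (b - 4)*(b - 2)*(b - 1)*(b + 4)*(b - 2)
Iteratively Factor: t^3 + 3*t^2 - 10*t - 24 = (t + 2)*(t^2 + t - 12) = (t - 3)*(t + 2)*(t + 4)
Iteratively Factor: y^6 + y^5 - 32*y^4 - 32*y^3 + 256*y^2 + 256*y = (y - 4)*(y^5 + 5*y^4 - 12*y^3 - 80*y^2 - 64*y) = (y - 4)^2*(y^4 + 9*y^3 + 24*y^2 + 16*y) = (y - 4)^2*(y + 4)*(y^3 + 5*y^2 + 4*y) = (y - 4)^2*(y + 4)^2*(y^2 + y) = (y - 4)^2*(y + 1)*(y + 4)^2*(y)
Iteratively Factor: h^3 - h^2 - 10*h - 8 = (h + 2)*(h^2 - 3*h - 4) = (h - 4)*(h + 2)*(h + 1)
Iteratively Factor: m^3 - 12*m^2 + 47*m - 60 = (m - 4)*(m^2 - 8*m + 15) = (m - 4)*(m - 3)*(m - 5)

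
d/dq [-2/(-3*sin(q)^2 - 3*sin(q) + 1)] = -6*(2*sin(q) + 1)*cos(q)/(3*sin(q)^2 + 3*sin(q) - 1)^2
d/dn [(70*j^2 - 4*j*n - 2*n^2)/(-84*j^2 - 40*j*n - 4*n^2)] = 4*j/(9*j^2 + 6*j*n + n^2)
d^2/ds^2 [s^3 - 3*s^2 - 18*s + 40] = 6*s - 6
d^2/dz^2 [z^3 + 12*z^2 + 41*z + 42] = 6*z + 24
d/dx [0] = 0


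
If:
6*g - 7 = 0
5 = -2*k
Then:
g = 7/6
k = -5/2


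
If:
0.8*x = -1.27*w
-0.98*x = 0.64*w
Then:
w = 0.00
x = 0.00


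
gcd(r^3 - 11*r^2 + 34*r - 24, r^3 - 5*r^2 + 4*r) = r^2 - 5*r + 4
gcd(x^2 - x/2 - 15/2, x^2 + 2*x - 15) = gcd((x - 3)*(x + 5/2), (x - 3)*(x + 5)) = x - 3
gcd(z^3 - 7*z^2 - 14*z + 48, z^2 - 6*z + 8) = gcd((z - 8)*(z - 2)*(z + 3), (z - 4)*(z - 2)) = z - 2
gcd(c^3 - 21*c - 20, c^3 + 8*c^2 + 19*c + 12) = c^2 + 5*c + 4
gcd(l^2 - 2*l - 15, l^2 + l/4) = 1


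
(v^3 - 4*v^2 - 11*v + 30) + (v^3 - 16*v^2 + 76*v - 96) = 2*v^3 - 20*v^2 + 65*v - 66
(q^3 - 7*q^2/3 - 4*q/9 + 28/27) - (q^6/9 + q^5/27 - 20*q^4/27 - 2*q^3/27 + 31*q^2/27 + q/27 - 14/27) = -q^6/9 - q^5/27 + 20*q^4/27 + 29*q^3/27 - 94*q^2/27 - 13*q/27 + 14/9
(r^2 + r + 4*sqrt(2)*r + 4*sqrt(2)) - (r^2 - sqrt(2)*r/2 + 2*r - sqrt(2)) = -r + 9*sqrt(2)*r/2 + 5*sqrt(2)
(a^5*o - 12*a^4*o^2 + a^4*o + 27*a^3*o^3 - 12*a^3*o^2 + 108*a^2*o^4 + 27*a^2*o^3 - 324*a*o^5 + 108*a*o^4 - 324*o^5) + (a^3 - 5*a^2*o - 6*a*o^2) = a^5*o - 12*a^4*o^2 + a^4*o + 27*a^3*o^3 - 12*a^3*o^2 + a^3 + 108*a^2*o^4 + 27*a^2*o^3 - 5*a^2*o - 324*a*o^5 + 108*a*o^4 - 6*a*o^2 - 324*o^5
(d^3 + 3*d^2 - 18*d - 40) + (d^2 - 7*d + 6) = d^3 + 4*d^2 - 25*d - 34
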